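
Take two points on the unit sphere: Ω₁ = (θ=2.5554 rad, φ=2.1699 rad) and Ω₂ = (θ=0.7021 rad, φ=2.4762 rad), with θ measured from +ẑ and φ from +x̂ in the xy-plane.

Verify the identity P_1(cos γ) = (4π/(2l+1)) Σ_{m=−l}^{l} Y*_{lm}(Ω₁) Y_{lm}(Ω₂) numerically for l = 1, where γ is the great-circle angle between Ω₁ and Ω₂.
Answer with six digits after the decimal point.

-0.295390

Addition theorem: P_1(cos γ) = (4π/3) Σ_m Y*_{lm}(Ω₁) Y_{lm}(Ω₂), m = −1…1:
  [-1]  conj(Y_{1,-1})(Ω₁) = -0.107776+0.157839i ; Y_{1,-1}(Ω₂) = -0.175529-0.137752i ; Δ = +0.040660-0.012859i
  [+0]  conj(Y_{1,0})(Ω₁) = -0.407032-0.000000i ; Y_{1,0}(Ω₂) = +0.373042+0.000000i ; Δ = -0.151840-0.000000i
  [+1]  conj(Y_{1,1})(Ω₁) = +0.107776+0.157839i ; Y_{1,1}(Ω₂) = +0.175529-0.137752i ; Δ = +0.040660+0.012859i
Σ over m = -0.070519+0.000000i; ×(4π/3) → -0.295390+0.000000i. Real part: -0.295390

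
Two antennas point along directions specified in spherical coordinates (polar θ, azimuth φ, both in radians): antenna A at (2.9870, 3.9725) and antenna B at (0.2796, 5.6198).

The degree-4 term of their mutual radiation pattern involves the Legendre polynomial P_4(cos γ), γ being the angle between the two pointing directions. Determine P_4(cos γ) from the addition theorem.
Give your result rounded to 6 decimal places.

Summing Y*_{l m}(θ₁,φ₁)·Y_{l m}(θ₂,φ₂) over m ∈ [−4, 4]; prefactor 4π/(2·4+1) = 1.396263:
  m=-4: (-0.000245, -0.000045) × (-0.002267, 0.001204) = (0.000001, -0.000000)  (running Σ = (0.000001, -0.000000))
  m=-3: (-0.003597, 0.002728) × (-0.010296, 0.023095) = (-0.000026, -0.000111)  (running Σ = (-0.000025, -0.000111))
  m=-2: (-0.004206, 0.046080) × (0.033652, 0.135155) = (-0.006369, 0.000982)  (running Σ = (-0.006395, 0.000871))
  m=-1: (0.186053, 0.203808) × (0.342784, 0.267900) = (0.009176, 0.119706)  (running Σ = (0.002781, 0.120577))
  m=0: (0.748042, -0.000000) × (0.545495, 0.000000) = (0.408053, 0.000000)  (running Σ = (0.410834, 0.120577))
  m=1: (-0.186053, 0.203808) × (-0.342784, 0.267900) = (0.009176, -0.119706)  (running Σ = (0.420010, 0.000871))
  m=2: (-0.004206, -0.046080) × (0.033652, -0.135155) = (-0.006369, -0.000982)  (running Σ = (0.413641, -0.000111))
  m=3: (0.003597, 0.002728) × (0.010296, 0.023095) = (-0.000026, 0.000111)  (running Σ = (0.413615, -0.000000))
  m=4: (-0.000245, 0.000045) × (-0.002267, -0.001204) = (0.000001, 0.000000)  (running Σ = (0.413615, 0.000000))
Total Σ_m = (0.413615, 0.000000). Multiply by 1.396263: (0.577516, 0.000000). P_4(cos γ) = 0.577516

0.577516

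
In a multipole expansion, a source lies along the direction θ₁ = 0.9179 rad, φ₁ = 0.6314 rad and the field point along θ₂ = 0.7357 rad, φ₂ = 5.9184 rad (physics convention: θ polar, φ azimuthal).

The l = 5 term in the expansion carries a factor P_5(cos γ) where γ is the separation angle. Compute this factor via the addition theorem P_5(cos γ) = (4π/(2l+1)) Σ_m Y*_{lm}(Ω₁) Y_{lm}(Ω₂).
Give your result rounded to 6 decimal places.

-0.410813

Expand P_5 via completeness: Σ_{m} conj(Y_{5,m}) at Ω₁ times Y_{5,m} at Ω₂ —
  [-5]  conj(Y_{5,-5})(Ω₁) = (-0.146754, -0.002261) ; Y_{5,-5}(Ω₂) = (-0.015823, 0.061169) ; Δ = (0.002460, -0.008941)
  [-4]  conj(Y_{5,-4})(Ω₁) = (-0.289718, 0.205085) ; Y_{5,-4}(Ω₂) = (0.024593, 0.219343) ; Δ = (-0.052109, -0.058504)
  [-3]  conj(Y_{5,-3})(Ω₁) = (-0.127909, 0.381623) ; Y_{5,-3}(Ω₂) = (0.189256, 0.366707) ; Δ = (-0.164151, 0.025319)
  [-2]  conj(Y_{5,-2})(Ω₁) = (0.021097, 0.066318) ; Y_{5,-2}(Ω₂) = (0.273711, 0.244737) ; Δ = (-0.010456, 0.023315)
  [-1]  conj(Y_{5,-1})(Ω₁) = (-0.268313, -0.196207) ; Y_{5,-1}(Ω₂) = (-0.070478, -0.026914) ; Δ = (0.013630, 0.021050)
  [+0]  conj(Y_{5,0})(Ω₁) = (-0.160058, -0.000000) ; Y_{5,0}(Ω₂) = (-0.385151, 0.000000) ; Δ = (0.061647, 0.000000)
  [+1]  conj(Y_{5,1})(Ω₁) = (0.268313, -0.196207) ; Y_{5,1}(Ω₂) = (0.070478, -0.026914) ; Δ = (0.013630, -0.021050)
  [+2]  conj(Y_{5,2})(Ω₁) = (0.021097, -0.066318) ; Y_{5,2}(Ω₂) = (0.273711, -0.244737) ; Δ = (-0.010456, -0.023315)
  [+3]  conj(Y_{5,3})(Ω₁) = (0.127909, 0.381623) ; Y_{5,3}(Ω₂) = (-0.189256, 0.366707) ; Δ = (-0.164151, -0.025319)
  [+4]  conj(Y_{5,4})(Ω₁) = (-0.289718, -0.205085) ; Y_{5,4}(Ω₂) = (0.024593, -0.219343) ; Δ = (-0.052109, 0.058504)
  [+5]  conj(Y_{5,5})(Ω₁) = (0.146754, -0.002261) ; Y_{5,5}(Ω₂) = (0.015823, 0.061169) ; Δ = (0.002460, 0.008941)
Σ over m = (-0.359606, 0.000000); ×(4π/11) → (-0.410813, 0.000000). Real part: -0.410813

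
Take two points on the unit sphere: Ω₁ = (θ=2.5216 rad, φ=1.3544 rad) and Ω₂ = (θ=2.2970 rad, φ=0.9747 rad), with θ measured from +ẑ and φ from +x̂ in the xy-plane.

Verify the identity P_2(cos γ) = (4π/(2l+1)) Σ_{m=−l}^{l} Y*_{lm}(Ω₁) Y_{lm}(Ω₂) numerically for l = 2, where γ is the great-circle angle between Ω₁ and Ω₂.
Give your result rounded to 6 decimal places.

Addition theorem: P_2(cos γ) = (4π/5) Σ_m Y*_{lm}(Ω₁) Y_{lm}(Ω₂), m = −2…2:
  [-2]  conj(Y_{2,-2})(Ω₁) = (-0.118381, 0.054693) ; Y_{2,-2}(Ω₂) = (-0.079820, -0.200656) ; Δ = (0.020423, 0.019388)
  [-1]  conj(Y_{2,-1})(Ω₁) = (-0.078441, -0.356810) ; Y_{2,-1}(Ω₂) = (-0.215343, 0.317417) ; Δ = (0.130149, 0.051938)
  [+0]  conj(Y_{2,0})(Ω₁) = (0.311359, -0.000000) ; Y_{2,0}(Ω₂) = (0.101818, 0.000000) ; Δ = (0.031702, 0.000000)
  [+1]  conj(Y_{2,1})(Ω₁) = (0.078441, -0.356810) ; Y_{2,1}(Ω₂) = (0.215343, 0.317417) ; Δ = (0.130149, -0.051938)
  [+2]  conj(Y_{2,2})(Ω₁) = (-0.118381, -0.054693) ; Y_{2,2}(Ω₂) = (-0.079820, 0.200656) ; Δ = (0.020423, -0.019388)
Accumulated sum (0.332847, 0.000000); after 4π/(2l+1) scaling, (0.836537, 0.000000) ⇒ P_2 = 0.836537

0.836537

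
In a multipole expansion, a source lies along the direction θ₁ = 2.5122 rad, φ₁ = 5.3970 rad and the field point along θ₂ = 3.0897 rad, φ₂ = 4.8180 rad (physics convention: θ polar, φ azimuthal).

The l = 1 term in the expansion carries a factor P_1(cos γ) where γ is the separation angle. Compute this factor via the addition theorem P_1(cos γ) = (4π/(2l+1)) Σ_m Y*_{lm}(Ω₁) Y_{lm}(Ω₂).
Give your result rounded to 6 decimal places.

Term-by-term m-sum for l=1 (normalisation 4π/3 = 4.188790):
  m=-1: Y*=+0.128610-0.157549i  Y=+0.001889+0.017821i  product +0.003051+0.001994i
  m=+0: Y*=-0.394979-0.000000i  Y=-0.487945+0.000000i  product +0.192728+0.000000i
  m=+1: Y*=-0.128610-0.157549i  Y=-0.001889+0.017821i  product +0.003051-0.001994i
Σ over m = +0.198829+0.000000i; ×(4π/3) → +0.832854+0.000000i. Real part: 0.832854

0.832854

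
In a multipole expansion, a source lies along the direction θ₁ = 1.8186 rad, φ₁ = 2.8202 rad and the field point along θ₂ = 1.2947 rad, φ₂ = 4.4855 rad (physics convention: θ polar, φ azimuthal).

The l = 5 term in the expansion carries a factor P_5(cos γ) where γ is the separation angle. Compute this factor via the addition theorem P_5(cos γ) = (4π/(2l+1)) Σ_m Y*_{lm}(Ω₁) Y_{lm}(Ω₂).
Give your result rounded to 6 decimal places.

Term-by-term m-sum for l=5 (normalisation 4π/11 = 1.142397):
  [-5]  conj(Y_{5,-5})(Ω₁) = +0.014371+0.397185i ; Y_{5,-5}(Ω₂) = -0.346797+0.161722i ; Δ = -0.069217-0.135418i
  [-4]  conj(Y_{5,-4})(Ω₁) = -0.089472+0.305136i ; Y_{5,-4}(Ω₂) = +0.211082+0.270164i ; Δ = -0.101322+0.040236i
  [-3]  conj(Y_{5,-3})(Ω₁) = +0.082400-0.118750i ; Y_{5,-3}(Ω₂) = -0.064217+0.079303i ; Δ = +0.004126+0.014160i
  [-2]  conj(Y_{5,-2})(Ω₁) = +0.256272-0.191918i ; Y_{5,-2}(Ω₂) = +0.298692+0.145679i ; Δ = +0.104505-0.019991i
  [-1]  conj(Y_{5,-1})(Ω₁) = -0.068867+0.022928i ; Y_{5,-1}(Ω₂) = -0.005241+0.022700i ; Δ = -0.000160-0.001683i
  [+0]  conj(Y_{5,0})(Ω₁) = -0.316018-0.000000i ; Y_{5,0}(Ω₂) = +0.323466+0.000000i ; Δ = -0.102221-0.000000i
  [+1]  conj(Y_{5,1})(Ω₁) = +0.068867+0.022928i ; Y_{5,1}(Ω₂) = +0.005241+0.022700i ; Δ = -0.000160+0.001683i
  [+2]  conj(Y_{5,2})(Ω₁) = +0.256272+0.191918i ; Y_{5,2}(Ω₂) = +0.298692-0.145679i ; Δ = +0.104505+0.019991i
  [+3]  conj(Y_{5,3})(Ω₁) = -0.082400-0.118750i ; Y_{5,3}(Ω₂) = +0.064217+0.079303i ; Δ = +0.004126-0.014160i
  [+4]  conj(Y_{5,4})(Ω₁) = -0.089472-0.305136i ; Y_{5,4}(Ω₂) = +0.211082-0.270164i ; Δ = -0.101322-0.040236i
  [+5]  conj(Y_{5,5})(Ω₁) = -0.014371+0.397185i ; Y_{5,5}(Ω₂) = +0.346797+0.161722i ; Δ = -0.069217+0.135418i
Accumulated sum -0.226359+0.000000i; after 4π/(2l+1) scaling, -0.258592+0.000000i ⇒ P_5 = -0.258592

-0.258592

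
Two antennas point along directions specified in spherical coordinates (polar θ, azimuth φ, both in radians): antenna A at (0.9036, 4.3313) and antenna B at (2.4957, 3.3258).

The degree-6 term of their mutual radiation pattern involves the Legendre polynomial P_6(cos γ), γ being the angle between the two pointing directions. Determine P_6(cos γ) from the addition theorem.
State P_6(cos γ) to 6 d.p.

Term-by-term m-sum for l=6 (normalisation 4π/13 = 0.966644):
  [-6]  conj(Y_{6,-6})(Ω₁) = 0.07449 + 0.08567j ; Y_{6,-6}(Ω₂) = 0.01031 - 0.02053j ; Δ = 0.00253 - 0.00065j
  [-5]  conj(Y_{6,-5})(Ω₁) = -0.29259 + 0.10174j ; Y_{6,-5}(Ω₂) = 0.06388 - 0.08407j ; Δ = -0.01014 + 0.03110j
  [-4]  conj(Y_{6,-4})(Ω₁) = 0.02026 - 0.43592j ; Y_{6,-4}(Ω₂) = 0.20861 - 0.18927j ; Δ = -0.07828 - 0.09477j
  [-3]  conj(Y_{6,-3})(Ω₁) = 0.21548 + 0.09818j ; Y_{6,-3}(Ω₂) = 0.38762 - 0.23906j ; Δ = 0.10700 - 0.01345j
  [-2]  conj(Y_{6,-2})(Ω₁) = 0.15323 - 0.14628j ; Y_{6,-2}(Ω₂) = 0.32378 - 0.12499j ; Δ = 0.03133 - 0.06651j
  [-1]  conj(Y_{6,-1})(Ω₁) = 0.12280 + 0.30649j ; Y_{6,-1}(Ω₂) = -0.13844 + 0.02579j ; Δ = -0.02491 - 0.03926j
  [+0]  conj(Y_{6,0})(Ω₁) = 0.12648 + 0.00000j ; Y_{6,0}(Ω₂) = -0.39636 + 0.00000j ; Δ = -0.05013 + 0.00000j
  [+1]  conj(Y_{6,1})(Ω₁) = -0.12280 + 0.30649j ; Y_{6,1}(Ω₂) = 0.13844 + 0.02579j ; Δ = -0.02491 + 0.03926j
  [+2]  conj(Y_{6,2})(Ω₁) = 0.15323 + 0.14628j ; Y_{6,2}(Ω₂) = 0.32378 + 0.12499j ; Δ = 0.03133 + 0.06651j
  [+3]  conj(Y_{6,3})(Ω₁) = -0.21548 + 0.09818j ; Y_{6,3}(Ω₂) = -0.38762 - 0.23906j ; Δ = 0.10700 + 0.01345j
  [+4]  conj(Y_{6,4})(Ω₁) = 0.02026 + 0.43592j ; Y_{6,4}(Ω₂) = 0.20861 + 0.18927j ; Δ = -0.07828 + 0.09477j
  [+5]  conj(Y_{6,5})(Ω₁) = 0.29259 + 0.10174j ; Y_{6,5}(Ω₂) = -0.06388 - 0.08407j ; Δ = -0.01014 - 0.03110j
  [+6]  conj(Y_{6,6})(Ω₁) = 0.07449 - 0.08567j ; Y_{6,6}(Ω₂) = 0.01031 + 0.02053j ; Δ = 0.00253 + 0.00065j
Accumulated sum 0.00493 + 0.00000j; after 4π/(2l+1) scaling, 0.00477 + 0.00000j ⇒ P_6 = 0.004766

0.004766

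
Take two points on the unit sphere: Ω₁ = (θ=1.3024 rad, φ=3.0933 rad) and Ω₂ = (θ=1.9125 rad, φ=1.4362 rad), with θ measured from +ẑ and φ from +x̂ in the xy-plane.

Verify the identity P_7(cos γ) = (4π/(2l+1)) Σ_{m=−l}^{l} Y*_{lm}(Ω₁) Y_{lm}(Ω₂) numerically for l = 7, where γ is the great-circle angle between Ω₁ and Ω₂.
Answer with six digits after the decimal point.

Expand P_7 via completeness: Σ_{m} conj(Y_{7,m}) at Ω₁ times Y_{7,m} at Ω₂ —
  term(m=-7) = (0.072528, -0.105081)   from Y*(Ω₁)=(-0.365480, 0.128482), Y(Ω₂)=(-0.266575, 0.193802)
  term(m=-6) = (0.151927, 0.086549)   from Y*(Ω₁)=(0.382051, -0.113907), Y(Ω₂)=(0.303170, 0.316926)
  term(m=-5) = (0.001374, -0.002985)   from Y*(Ω₁)=(0.025474, -0.006273), Y(Ω₂)=(0.078069, -0.097939)
  term(m=-4) = (-0.098538, -0.035436)   from Y*(Ω₁)=(-0.344305, 0.067349), Y(Ω₂)=(0.256258, 0.153047)
  term(m=-3) = (0.005724, -0.021611)   from Y*(Ω₁)=(0.091670, -0.013375), Y(Ω₂)=(0.094816, -0.221913)
  term(m=-2) = (0.062757, 0.010941)   from Y*(Ω₁)=(0.306055, -0.029653), Y(Ω₂)=(0.199713, 0.055099)
  term(m=-1) = (-0.003173, 0.036674)   from Y*(Ω₁)=(-0.135020, 0.006526), Y(Ω₂)=(0.036542, -0.269855)
  term(m=+0) = (-0.051849, -0.000000)   from Y*(Ω₁)=(-0.292011, -0.000000), Y(Ω₂)=(0.177557, 0.000000)
  term(m=+1) = (-0.003173, -0.036674)   from Y*(Ω₁)=(0.135020, 0.006526), Y(Ω₂)=(-0.036542, -0.269855)
  term(m=+2) = (0.062757, -0.010941)   from Y*(Ω₁)=(0.306055, 0.029653), Y(Ω₂)=(0.199713, -0.055099)
  term(m=+3) = (0.005724, 0.021611)   from Y*(Ω₁)=(-0.091670, -0.013375), Y(Ω₂)=(-0.094816, -0.221913)
  term(m=+4) = (-0.098538, 0.035436)   from Y*(Ω₁)=(-0.344305, -0.067349), Y(Ω₂)=(0.256258, -0.153047)
  term(m=+5) = (0.001374, 0.002985)   from Y*(Ω₁)=(-0.025474, -0.006273), Y(Ω₂)=(-0.078069, -0.097939)
  term(m=+6) = (0.151927, -0.086549)   from Y*(Ω₁)=(0.382051, 0.113907), Y(Ω₂)=(0.303170, -0.316926)
  term(m=+7) = (0.072528, 0.105081)   from Y*(Ω₁)=(0.365480, 0.128482), Y(Ω₂)=(0.266575, 0.193802)
Total Σ_m = (0.333348, 0.000000). Multiply by 0.837758: (0.279265, 0.000000). P_7(cos γ) = 0.279265

0.279265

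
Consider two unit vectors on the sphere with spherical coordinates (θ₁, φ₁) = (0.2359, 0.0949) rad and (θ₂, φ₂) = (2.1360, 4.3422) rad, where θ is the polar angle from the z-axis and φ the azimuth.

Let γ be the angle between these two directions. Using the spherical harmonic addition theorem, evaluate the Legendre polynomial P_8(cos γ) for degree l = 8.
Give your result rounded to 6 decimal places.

Addition theorem: P_8(cos γ) = (4π/17) Σ_m Y*_{lm}(Ω₁) Y_{lm}(Ω₂), m = −8…8:
  term(m=-8) = -0.00000 - 0.00000j   from Y*(Ω₁)=0.00000 + 0.00000j, Y(Ω₂)=-0.13116 + 0.02388j
  term(m=-7) = 0.00000 - 0.00003j   from Y*(Ω₁)=0.00006 + 0.00005j, Y(Ω₂)=-0.17685 - 0.28828j
  term(m=-6) = 0.00034 - 0.00013j   from Y*(Ω₁)=0.00068 + 0.00044j, Y(Ω₂)=0.27300 - 0.35887j
  term(m=-5) = 0.00109 + 0.00103j   from Y*(Ω₁)=0.00548 + 0.00282j, Y(Ω₂)=0.23419 + 0.06738j
  term(m=-4) = 0.00190 - 0.00637j   from Y*(Ω₁)=0.03236 + 0.01291j, Y(Ω₂)=-0.01717 - 0.19014j
  term(m=-3) = 0.04988 - 0.00885j   from Y*(Ω₁)=0.13815 + 0.04043j, Y(Ω₂)=0.31530 - 0.15630j
  term(m=-2) = -0.00420 - 0.00564j   from Y*(Ω₁)=0.40170 + 0.07717j, Y(Ω₂)=-0.01269 - 0.01160j
  term(m=-1) = 0.10484 - 0.20893j   from Y*(Ω₁)=0.67076 + 0.06385j, Y(Ω₂)=0.12551 - 0.32342j
  term(m=+0) = 0.00898 + 0.00000j   from Y*(Ω₁)=0.25737 + 0.00000j, Y(Ω₂)=0.03491 + 0.00000j
  term(m=+1) = 0.10484 + 0.20893j   from Y*(Ω₁)=-0.67076 + 0.06385j, Y(Ω₂)=-0.12551 - 0.32342j
  term(m=+2) = -0.00420 + 0.00564j   from Y*(Ω₁)=0.40170 - 0.07717j, Y(Ω₂)=-0.01269 + 0.01160j
  term(m=+3) = 0.04988 + 0.00885j   from Y*(Ω₁)=-0.13815 + 0.04043j, Y(Ω₂)=-0.31530 - 0.15630j
  term(m=+4) = 0.00190 + 0.00637j   from Y*(Ω₁)=0.03236 - 0.01291j, Y(Ω₂)=-0.01717 + 0.19014j
  term(m=+5) = 0.00109 - 0.00103j   from Y*(Ω₁)=-0.00548 + 0.00282j, Y(Ω₂)=-0.23419 + 0.06738j
  term(m=+6) = 0.00034 + 0.00013j   from Y*(Ω₁)=0.00068 - 0.00044j, Y(Ω₂)=0.27300 + 0.35887j
  term(m=+7) = 0.00000 + 0.00003j   from Y*(Ω₁)=-0.00006 + 0.00005j, Y(Ω₂)=0.17685 - 0.28828j
  term(m=+8) = -0.00000 + 0.00000j   from Y*(Ω₁)=0.00000 - 0.00000j, Y(Ω₂)=-0.13116 - 0.02388j
Σ over m = 0.31669 + 0.00000j; ×(4π/17) → 0.23409 + 0.00000j. Real part: 0.234095

0.234095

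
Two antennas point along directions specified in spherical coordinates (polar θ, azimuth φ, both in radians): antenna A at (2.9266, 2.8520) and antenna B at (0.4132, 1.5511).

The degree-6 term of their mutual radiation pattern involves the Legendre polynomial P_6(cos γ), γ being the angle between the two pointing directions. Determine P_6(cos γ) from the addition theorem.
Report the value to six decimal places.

-0.358393

Summing Y*_{l m}(θ₁,φ₁)·Y_{l m}(θ₂,φ₂) over m ∈ [−6, 6]; prefactor 4π/(2·6+1) = 0.966644:
  [-6]  conj(Y_{6,-6})(Ω₁) = (-0.000008, -0.000045) ; Y_{6,-6}(Ω₂) = (-0.002011, -0.000239) ; Δ = (0.000000, 0.000000)
  [-5]  conj(Y_{6,-5})(Ω₁) = (0.000089, -0.000717) ; Y_{6,-5}(Ω₂) = (0.001573, -0.015921) ; Δ = (-0.000011, -0.000003)
  [-4]  conj(Y_{6,-4})(Ω₁) = (0.002814, -0.006432) ; Y_{6,-4}(Ω₂) = (0.076065, 0.006005) ; Δ = (0.000253, -0.000472)
  [-3]  conj(Y_{6,-3})(Ω₁) = (0.029925, -0.035383) ; Y_{6,-3}(Ω₂) = (-0.014202, 0.240067) ; Δ = (0.008069, 0.007687)
  [-2]  conj(Y_{6,-2})(Ω₁) = (0.172242, -0.112647) ; Y_{6,-2}(Ω₂) = (-0.478480, -0.018858) ; Δ = (-0.084539, 0.050651)
  [-1]  conj(Y_{6,-1})(Ω₁) = (0.529126, -0.157663) ; Y_{6,-1}(Ω₂) = (0.009111, -0.462512) ; Δ = (-0.068100, -0.246163)
  [+0]  conj(Y_{6,0})(Ω₁) = (0.579427, -0.000000) ; Y_{6,0}(Ω₂) = (-0.141698, 0.000000) ; Δ = (-0.082104, 0.000000)
  [+1]  conj(Y_{6,1})(Ω₁) = (-0.529126, -0.157663) ; Y_{6,1}(Ω₂) = (-0.009111, -0.462512) ; Δ = (-0.068100, 0.246163)
  [+2]  conj(Y_{6,2})(Ω₁) = (0.172242, 0.112647) ; Y_{6,2}(Ω₂) = (-0.478480, 0.018858) ; Δ = (-0.084539, -0.050651)
  [+3]  conj(Y_{6,3})(Ω₁) = (-0.029925, -0.035383) ; Y_{6,3}(Ω₂) = (0.014202, 0.240067) ; Δ = (0.008069, -0.007687)
  [+4]  conj(Y_{6,4})(Ω₁) = (0.002814, 0.006432) ; Y_{6,4}(Ω₂) = (0.076065, -0.006005) ; Δ = (0.000253, 0.000472)
  [+5]  conj(Y_{6,5})(Ω₁) = (-0.000089, -0.000717) ; Y_{6,5}(Ω₂) = (-0.001573, -0.015921) ; Δ = (-0.000011, 0.000003)
  [+6]  conj(Y_{6,6})(Ω₁) = (-0.000008, 0.000045) ; Y_{6,6}(Ω₂) = (-0.002011, 0.000239) ; Δ = (0.000000, -0.000000)
Σ over m = (-0.370760, 0.000000); ×(4π/13) → (-0.358393, 0.000000). Real part: -0.358393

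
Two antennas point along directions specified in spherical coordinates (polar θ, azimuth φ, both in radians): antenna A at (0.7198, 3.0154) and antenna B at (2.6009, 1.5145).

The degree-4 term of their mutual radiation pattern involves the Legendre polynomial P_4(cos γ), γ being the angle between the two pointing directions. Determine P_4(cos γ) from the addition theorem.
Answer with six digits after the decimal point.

-0.420497

Summing Y*_{l m}(θ₁,φ₁)·Y_{l m}(θ₂,φ₂) over m ∈ [−4, 4]; prefactor 4π/(2·4+1) = 1.396263:
  term(m=-4) = (0.002496, -0.000716)   from Y*(Ω₁)=(0.073157, -0.040420), Y(Ω₂)=(0.030280, 0.006936)
  term(m=-3) = (0.008214, 0.038598)   from Y*(Ω₁)=(-0.250551, 0.099660), Y(Ω₂)=(0.024599, -0.144266)
  term(m=-2) = (-0.156450, 0.022014)   from Y*(Ω₁)=(0.416393, -0.107381), Y(Ω₂)=(-0.365082, -0.041280)
  term(m=-1) = (-0.007027, -0.100367)   from Y*(Ω₁)=(-0.222845, 0.028272), Y(Ω₂)=(-0.025202, 0.447192)
  term(m=+0) = (0.004375, 0.000000)   from Y*(Ω₁)=(-0.293365, -0.000000), Y(Ω₂)=(-0.014914, 0.000000)
  term(m=+1) = (-0.007027, 0.100367)   from Y*(Ω₁)=(0.222845, 0.028272), Y(Ω₂)=(0.025202, 0.447192)
  term(m=+2) = (-0.156450, -0.022014)   from Y*(Ω₁)=(0.416393, 0.107381), Y(Ω₂)=(-0.365082, 0.041280)
  term(m=+3) = (0.008214, -0.038598)   from Y*(Ω₁)=(0.250551, 0.099660), Y(Ω₂)=(-0.024599, -0.144266)
  term(m=+4) = (0.002496, 0.000716)   from Y*(Ω₁)=(0.073157, 0.040420), Y(Ω₂)=(0.030280, -0.006936)
Accumulated sum (-0.301159, -0.000000); after 4π/(2l+1) scaling, (-0.420497, -0.000000) ⇒ P_4 = -0.420497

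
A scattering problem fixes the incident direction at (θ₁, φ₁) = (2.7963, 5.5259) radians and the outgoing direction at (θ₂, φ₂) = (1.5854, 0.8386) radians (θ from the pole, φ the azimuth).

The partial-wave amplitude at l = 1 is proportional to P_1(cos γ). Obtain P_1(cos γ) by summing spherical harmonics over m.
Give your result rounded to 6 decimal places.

Expand P_1 via completeness: Σ_{m} conj(Y_{1,m}) at Ω₁ times Y_{1,m} at Ω₂ —
  m=-1: 0.08498 - 0.08033j × 0.23094 - 0.25692j = -0.00101 - 0.04039j  (running Σ = -0.00101 - 0.04039j)
  m=0: -0.45976 + 0.00000j × -0.00714 + 0.00000j = 0.00328 + 0.00000j  (running Σ = 0.00227 - 0.04039j)
  m=1: -0.08498 - 0.08033j × -0.23094 - 0.25692j = -0.00101 + 0.04039j  (running Σ = 0.00125 + 0.00000j)
Accumulated sum 0.00125 + 0.00000j; after 4π/(2l+1) scaling, 0.00525 + 0.00000j ⇒ P_1 = 0.005251

0.005251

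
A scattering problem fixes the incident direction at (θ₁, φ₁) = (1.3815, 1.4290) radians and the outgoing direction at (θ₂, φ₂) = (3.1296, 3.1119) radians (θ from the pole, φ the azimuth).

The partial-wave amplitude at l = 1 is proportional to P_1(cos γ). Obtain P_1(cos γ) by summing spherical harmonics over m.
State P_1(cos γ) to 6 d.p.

-0.189472

Addition theorem: P_1(cos γ) = (4π/3) Σ_m Y*_{lm}(Ω₁) Y_{lm}(Ω₂), m = −1…1:
  term(m=-1) = -0.00016 - 0.00140j   from Y*(Ω₁)=0.04795 + 0.33592j, Y(Ω₂)=-0.00414 - 0.00012j
  term(m=+0) = -0.04492 + 0.00000j   from Y*(Ω₁)=0.09194 + 0.00000j, Y(Ω₂)=-0.48857 + 0.00000j
  term(m=+1) = -0.00016 + 0.00140j   from Y*(Ω₁)=-0.04795 + 0.33592j, Y(Ω₂)=0.00414 - 0.00012j
Accumulated sum -0.04523 + 0.00000j; after 4π/(2l+1) scaling, -0.18947 + 0.00000j ⇒ P_1 = -0.189472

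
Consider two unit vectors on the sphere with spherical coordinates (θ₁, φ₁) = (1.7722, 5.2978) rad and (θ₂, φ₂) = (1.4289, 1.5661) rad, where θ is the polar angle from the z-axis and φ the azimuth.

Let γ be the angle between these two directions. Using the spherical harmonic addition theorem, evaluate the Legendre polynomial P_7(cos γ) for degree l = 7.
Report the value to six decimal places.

0.355487

Expand P_7 via completeness: Σ_{m} conj(Y_{7,m}) at Ω₁ times Y_{7,m} at Ω₂ —
  m=-7: +0.354141-0.249902i × -0.015313+0.465652i = +0.110944+0.168733i  (running Σ = +0.110944+0.168733i)
  m=-6: -0.308607-0.120008i × -0.248936-0.007016i = +0.075981+0.032039i  (running Σ = +0.186925+0.200773i)
  m=-5: -0.033840-0.155309i × -0.006061+0.258084i = +0.040288-0.007792i  (running Σ = +0.227213+0.192981i)
  m=-4: -0.233749+0.240652i × -0.273056-0.005130i = +0.065061-0.064512i  (running Σ = +0.292274+0.128468i)
  m=-3: -0.060120-0.011278i × -0.002627+0.186438i = +0.002261-0.011179i  (running Σ = +0.294535+0.117289i)
  m=-2: +0.126675+0.299636i × -0.278784-0.002619i = -0.034530-0.083865i  (running Σ = +0.260005+0.033424i)
  m=-1: -0.012545+0.018924i × -0.000741+0.157737i = -0.002976-0.001993i  (running Σ = +0.257029+0.031431i)
  m=0: +0.320689-0.000000i × -0.279795+0.000000i = -0.089727+0.000000i  (running Σ = +0.167302+0.031431i)
  m=1: +0.012545+0.018924i × +0.000741+0.157737i = -0.002976+0.001993i  (running Σ = +0.164326+0.033424i)
  m=2: +0.126675-0.299636i × -0.278784+0.002619i = -0.034530+0.083865i  (running Σ = +0.129796+0.117289i)
  m=3: +0.060120-0.011278i × +0.002627+0.186438i = +0.002261+0.011179i  (running Σ = +0.132056+0.128468i)
  m=4: -0.233749-0.240652i × -0.273056+0.005130i = +0.065061+0.064512i  (running Σ = +0.197117+0.192981i)
  m=5: +0.033840-0.155309i × +0.006061+0.258084i = +0.040288+0.007792i  (running Σ = +0.237405+0.200773i)
  m=6: -0.308607+0.120008i × -0.248936+0.007016i = +0.075981-0.032039i  (running Σ = +0.313387+0.168733i)
  m=7: -0.354141-0.249902i × +0.015313+0.465652i = +0.110944-0.168733i  (running Σ = +0.424331+0.000000i)
Σ over m = +0.424331+0.000000i; ×(4π/15) → +0.355487+0.000000i. Real part: 0.355487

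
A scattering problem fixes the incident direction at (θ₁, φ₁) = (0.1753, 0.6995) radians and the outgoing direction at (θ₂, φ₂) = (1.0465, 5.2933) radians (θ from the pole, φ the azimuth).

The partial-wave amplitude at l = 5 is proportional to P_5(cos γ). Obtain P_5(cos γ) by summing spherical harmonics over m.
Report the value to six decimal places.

0.143152

Addition theorem: P_5(cos γ) = (4π/11) Σ_m Y*_{lm}(Ω₁) Y_{lm}(Ω₂), m = −5…5:
  m=-5: Y*=-0.000070-0.000026i  Y=+0.052986-0.219332i  product -0.000009+0.000014i
  m=-4: Y*=-0.001259+0.000450i  Y=-0.282122-0.301113i  product +0.000491+0.000252i
  m=-3: Y*=-0.007140+0.012250i  Y=-0.277598+0.048205i  product +0.001391-0.003745i
  m=-2: Y*=+0.016563+0.095460i  Y=+0.062750-0.144782i  product +0.014860+0.003592i
  m=-1: Y*=+0.306356+0.257778i  Y=-0.181006-0.275726i  product +0.015624-0.131130i
  m=+0: Y*=+0.731824-0.000000i  Y=+0.082799+0.000000i  product +0.060594+0.000000i
  m=+1: Y*=-0.306356+0.257778i  Y=+0.181006-0.275726i  product +0.015624+0.131130i
  m=+2: Y*=+0.016563-0.095460i  Y=+0.062750+0.144782i  product +0.014860-0.003592i
  m=+3: Y*=+0.007140+0.012250i  Y=+0.277598+0.048205i  product +0.001391+0.003745i
  m=+4: Y*=-0.001259-0.000450i  Y=-0.282122+0.301113i  product +0.000491-0.000252i
  m=+5: Y*=+0.000070-0.000026i  Y=-0.052986-0.219332i  product -0.000009-0.000014i
Total Σ_m = +0.125308-0.000000i. Multiply by 1.142397: +0.143152-0.000000i. P_5(cos γ) = 0.143152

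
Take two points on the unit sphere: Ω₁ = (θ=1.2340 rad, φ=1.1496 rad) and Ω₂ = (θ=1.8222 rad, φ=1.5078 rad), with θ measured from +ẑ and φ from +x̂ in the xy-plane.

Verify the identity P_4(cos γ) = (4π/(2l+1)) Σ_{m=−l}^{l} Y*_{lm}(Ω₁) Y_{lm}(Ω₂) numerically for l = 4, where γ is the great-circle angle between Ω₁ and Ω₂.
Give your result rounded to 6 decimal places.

-0.301569

Summing Y*_{l m}(θ₁,φ₁)·Y_{l m}(θ₂,φ₂) over m ∈ [−4, 4]; prefactor 4π/(2·4+1) = 1.396263:
  term(m=-4) = (0.018812, -0.135459)   from Y*(Ω₁)=(-0.039941, -0.348876), Y(Ω₂)=(0.377157, 0.097102)
  term(m=-3) = (-0.046841, 0.086523)   from Y*(Ω₁)=(-0.331480, -0.105162), Y(Ω₂)=(0.053151, -0.277882)
  term(m=-2) = (0.009416, -0.008199)   from Y*(Ω₁)=(0.046725, -0.052380), Y(Ω₂)=(0.176469, 0.022352)
  term(m=-1) = (-0.090388, 0.033837)   from Y*(Ω₁)=(-0.134867, -0.301037), Y(Ω₂)=(0.018420, -0.292004)
  term(m=+0) = (0.002019, 0.000000)   from Y*(Ω₁)=(0.014937, -0.000000), Y(Ω₂)=(0.135144, 0.000000)
  term(m=+1) = (-0.090388, -0.033837)   from Y*(Ω₁)=(0.134867, -0.301037), Y(Ω₂)=(-0.018420, -0.292004)
  term(m=+2) = (0.009416, 0.008199)   from Y*(Ω₁)=(0.046725, 0.052380), Y(Ω₂)=(0.176469, -0.022352)
  term(m=+3) = (-0.046841, -0.086523)   from Y*(Ω₁)=(0.331480, -0.105162), Y(Ω₂)=(-0.053151, -0.277882)
  term(m=+4) = (0.018812, 0.135459)   from Y*(Ω₁)=(-0.039941, 0.348876), Y(Ω₂)=(0.377157, -0.097102)
Accumulated sum (-0.215983, 0.000000); after 4π/(2l+1) scaling, (-0.301569, 0.000000) ⇒ P_4 = -0.301569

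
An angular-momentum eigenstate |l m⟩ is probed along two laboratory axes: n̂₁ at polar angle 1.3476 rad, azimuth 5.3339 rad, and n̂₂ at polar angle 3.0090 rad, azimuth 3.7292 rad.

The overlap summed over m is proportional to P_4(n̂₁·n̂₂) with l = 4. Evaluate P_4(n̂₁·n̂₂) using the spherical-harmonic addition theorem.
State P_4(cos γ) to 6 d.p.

Addition theorem: P_4(cos γ) = (4π/9) Σ_m Y*_{lm}(Ω₁) Y_{lm}(Ω₂), m = −4…4:
  term(m=-4) = +0.000054+0.000007i   from Y*(Ω₁)=-0.317269+0.243979i, Y(Ω₂)=-0.000095-0.000096i
  term(m=-3) = -0.000075+0.000733i   from Y*(Ω₁)=-0.245940-0.074393i, Y(Ω₂)=-0.000547-0.002814i
  term(m=-2) = +0.007167+0.000487i   from Y*(Ω₁)=+0.067293+0.197897i, Y(Ω₂)=+0.013243-0.031712i
  term(m=-1) = -0.002211+0.065190i   from Y*(Ω₁)=-0.157989+0.220595i, Y(Ω₂)=+0.200074-0.133269i
  term(m=+0) = +0.132073+0.000000i   from Y*(Ω₁)=+0.170756-0.000000i, Y(Ω₂)=+0.773459+0.000000i
  term(m=+1) = -0.002211-0.065190i   from Y*(Ω₁)=+0.157989+0.220595i, Y(Ω₂)=-0.200074-0.133269i
  term(m=+2) = +0.007167-0.000487i   from Y*(Ω₁)=+0.067293-0.197897i, Y(Ω₂)=+0.013243+0.031712i
  term(m=+3) = -0.000075-0.000733i   from Y*(Ω₁)=+0.245940-0.074393i, Y(Ω₂)=+0.000547-0.002814i
  term(m=+4) = +0.000054-0.000007i   from Y*(Ω₁)=-0.317269-0.243979i, Y(Ω₂)=-0.000095+0.000096i
Σ over m = +0.141942+0.000000i; ×(4π/9) → +0.198188+0.000000i. Real part: 0.198188

0.198188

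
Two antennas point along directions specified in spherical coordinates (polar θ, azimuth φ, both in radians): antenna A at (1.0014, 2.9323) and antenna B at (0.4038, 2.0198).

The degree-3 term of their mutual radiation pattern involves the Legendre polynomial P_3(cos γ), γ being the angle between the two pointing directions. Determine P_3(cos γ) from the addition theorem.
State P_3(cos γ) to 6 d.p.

-0.196368

Term-by-term m-sum for l=3 (normalisation 4π/7 = 1.795196):
  [-3]  conj(Y_{3,-3})(Ω₁) = -0.20172 + 0.14642j ; Y_{3,-3}(Ω₂) = 0.02468 + 0.00562j ; Δ = -0.00580 + 0.00248j
  [-2]  conj(Y_{3,-2})(Ω₁) = 0.35709 - 0.15886j ; Y_{3,-2}(Ω₂) = -0.09041 + 0.11347j ; Δ = -0.01426 + 0.05488j
  [-1]  conj(Y_{3,-1})(Ω₁) = -0.12068 + 0.02563j ; Y_{3,-1}(Ω₂) = -0.17793 - 0.36928j ; Δ = 0.03094 + 0.04001j
  [+0]  conj(Y_{3,0})(Ω₁) = -0.31118 + 0.00000j ; Y_{3,0}(Ω₂) = 0.42143 + 0.00000j ; Δ = -0.13114 + 0.00000j
  [+1]  conj(Y_{3,1})(Ω₁) = 0.12068 + 0.02563j ; Y_{3,1}(Ω₂) = 0.17793 - 0.36928j ; Δ = 0.03094 - 0.04001j
  [+2]  conj(Y_{3,2})(Ω₁) = 0.35709 + 0.15886j ; Y_{3,2}(Ω₂) = -0.09041 - 0.11347j ; Δ = -0.01426 - 0.05488j
  [+3]  conj(Y_{3,3})(Ω₁) = 0.20172 + 0.14642j ; Y_{3,3}(Ω₂) = -0.02468 + 0.00562j ; Δ = -0.00580 - 0.00248j
Total Σ_m = -0.10939 + 0.00000j. Multiply by 1.795196: -0.19637 + 0.00000j. P_3(cos γ) = -0.196368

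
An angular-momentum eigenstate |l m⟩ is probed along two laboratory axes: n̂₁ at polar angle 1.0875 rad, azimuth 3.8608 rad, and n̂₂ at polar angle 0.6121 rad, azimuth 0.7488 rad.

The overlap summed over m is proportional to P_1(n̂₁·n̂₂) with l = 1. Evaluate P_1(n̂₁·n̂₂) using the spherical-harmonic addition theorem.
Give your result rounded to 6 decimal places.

Addition theorem: P_1(cos γ) = (4π/3) Σ_m Y*_{lm}(Ω₁) Y_{lm}(Ω₂), m = −1…1:
  term(m=-1) = -0.060704+0.001797i   from Y*(Ω₁)=-0.230155-0.201539i, Y(Ω₂)=+0.145415-0.135142i
  term(m=+0) = +0.090797+0.000000i   from Y*(Ω₁)=+0.227054-0.000000i, Y(Ω₂)=+0.399893+0.000000i
  term(m=+1) = -0.060704-0.001797i   from Y*(Ω₁)=+0.230155-0.201539i, Y(Ω₂)=-0.145415-0.135142i
Σ over m = -0.030611+0.000000i; ×(4π/3) → -0.128225+0.000000i. Real part: -0.128225

-0.128225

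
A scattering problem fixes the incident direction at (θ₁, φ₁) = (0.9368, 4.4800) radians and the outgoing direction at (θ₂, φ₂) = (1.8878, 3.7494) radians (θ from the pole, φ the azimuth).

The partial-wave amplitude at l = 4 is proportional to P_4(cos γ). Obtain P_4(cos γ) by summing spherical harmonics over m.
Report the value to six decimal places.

-0.085644

Addition theorem: P_4(cos γ) = (4π/9) Σ_m Y*_{lm}(Ω₁) Y_{lm}(Ω₂), m = −4…4:
  term(m=-4) = (-0.065646, 0.014624)   from Y*(Ω₁)=(0.111534, -0.149414), Y(Ω₂)=(-0.273463, -0.235222)
  term(m=-3) = (0.075514, -0.105551)   from Y*(Ω₁)=(0.248953, 0.297272), Y(Ω₂)=(-0.083659, -0.324084)
  term(m=-2) = (-0.003341, -0.030360)   from Y*(Ω₁)=(-0.282677, 0.141738), Y(Ω₂)=(-0.033590, 0.090560)
  term(m=-1) = (-0.029719, -0.026628)   from Y*(Ω₁)=(0.028271, 0.119456), Y(Ω₂)=(-0.266842, 0.185631)
  term(m=+0) = (-0.014955, -0.000000)   from Y*(Ω₁)=(-0.340357, -0.000000), Y(Ω₂)=(0.043940, 0.000000)
  term(m=+1) = (-0.029719, 0.026628)   from Y*(Ω₁)=(-0.028271, 0.119456), Y(Ω₂)=(0.266842, 0.185631)
  term(m=+2) = (-0.003341, 0.030360)   from Y*(Ω₁)=(-0.282677, -0.141738), Y(Ω₂)=(-0.033590, -0.090560)
  term(m=+3) = (0.075514, 0.105551)   from Y*(Ω₁)=(-0.248953, 0.297272), Y(Ω₂)=(0.083659, -0.324084)
  term(m=+4) = (-0.065646, -0.014624)   from Y*(Ω₁)=(0.111534, 0.149414), Y(Ω₂)=(-0.273463, 0.235222)
Σ over m = (-0.061338, 0.000000); ×(4π/9) → (-0.085644, 0.000000). Real part: -0.085644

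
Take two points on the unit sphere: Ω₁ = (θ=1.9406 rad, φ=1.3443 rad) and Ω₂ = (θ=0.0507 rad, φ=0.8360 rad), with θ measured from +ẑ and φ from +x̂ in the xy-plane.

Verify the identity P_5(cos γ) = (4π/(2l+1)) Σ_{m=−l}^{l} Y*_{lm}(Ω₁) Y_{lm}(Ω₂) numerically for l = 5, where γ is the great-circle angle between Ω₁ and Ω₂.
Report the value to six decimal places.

-0.339828

Summing Y*_{l m}(θ₁,φ₁)·Y_{l m}(θ₂,φ₂) over m ∈ [−5, 5]; prefactor 4π/(2·5+1) = 1.142397:
  m=-5: Y*=(0.296157, 0.138816)  Y=(-0.000000, 0.000000)  product (-0.000000, 0.000000)
  m=-4: Y*=(-0.247341, 0.315550)  Y=(-0.000009, 0.000002)  product (0.000002, -0.000003)
  m=-3: Y*=(-0.030961, -0.038327)  Y=(-0.000289, -0.000213)  product (0.000001, 0.000018)
  m=-2: Y*=(-0.291168, 0.141727)  Y=(-0.000875, -0.008616)  product (0.001476, 0.002385)
  m=-1: Y*=(-0.031553, -0.136917)  Y=(0.086275, -0.095481)  product (-0.015795, -0.008800)
  m=+0: Y*=(-0.292961, -0.000000)  Y=(0.917650, 0.000000)  product (-0.268836, -0.000000)
  m=+1: Y*=(0.031553, -0.136917)  Y=(-0.086275, -0.095481)  product (-0.015795, 0.008800)
  m=+2: Y*=(-0.291168, -0.141727)  Y=(-0.000875, 0.008616)  product (0.001476, -0.002385)
  m=+3: Y*=(0.030961, -0.038327)  Y=(0.000289, -0.000213)  product (0.000001, -0.000018)
  m=+4: Y*=(-0.247341, -0.315550)  Y=(-0.000009, -0.000002)  product (0.000002, 0.000003)
  m=+5: Y*=(-0.296157, 0.138816)  Y=(0.000000, 0.000000)  product (-0.000000, -0.000000)
Accumulated sum (-0.297469, -0.000000); after 4π/(2l+1) scaling, (-0.339828, -0.000000) ⇒ P_5 = -0.339828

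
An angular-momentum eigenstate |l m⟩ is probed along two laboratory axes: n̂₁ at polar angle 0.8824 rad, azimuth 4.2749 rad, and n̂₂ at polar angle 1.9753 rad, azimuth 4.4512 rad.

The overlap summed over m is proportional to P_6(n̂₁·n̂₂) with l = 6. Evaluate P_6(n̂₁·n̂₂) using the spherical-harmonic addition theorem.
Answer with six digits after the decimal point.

0.328612

Addition theorem: P_6(cos γ) = (4π/13) Σ_m Y*_{lm}(Ω₁) Y_{lm}(Ω₂), m = −6…6:
  term(m=-6) = +0.014665-0.026034i   from Y*(Ω₁)=+0.089101+0.050621i, Y(Ω₂)=-0.001068-0.291580i
  term(m=-5) = -0.080313+0.097449i   from Y*(Ω₁)=-0.238243+0.168882i, Y(Ω₂)=+0.417345-0.113193i
  term(m=-4) = +0.059611-0.050742i   from Y*(Ω₁)=-0.077786-0.429514i, Y(Ω₂)=+0.090050+0.155095i
  term(m=-3) = +0.061160-0.035744i   from Y*(Ω₁)=+0.265293+0.070099i, Y(Ω₂)=+0.182214-0.182883i
  term(m=-2) = +0.044457-0.016359i   from Y*(Ω₁)=+0.110727-0.132581i, Y(Ω₂)=+0.237664+0.136829i
  term(m=-1) = +0.058837-0.010482i   from Y*(Ω₁)=+0.148363+0.317208i, Y(Ω₂)=+0.044070-0.164873i
  term(m=+0) = +0.023119+0.000000i   from Y*(Ω₁)=+0.079671-0.000000i, Y(Ω₂)=+0.290176+0.000000i
  term(m=+1) = +0.058837+0.010482i   from Y*(Ω₁)=-0.148363+0.317208i, Y(Ω₂)=-0.044070-0.164873i
  term(m=+2) = +0.044457+0.016359i   from Y*(Ω₁)=+0.110727+0.132581i, Y(Ω₂)=+0.237664-0.136829i
  term(m=+3) = +0.061160+0.035744i   from Y*(Ω₁)=-0.265293+0.070099i, Y(Ω₂)=-0.182214-0.182883i
  term(m=+4) = +0.059611+0.050742i   from Y*(Ω₁)=-0.077786+0.429514i, Y(Ω₂)=+0.090050-0.155095i
  term(m=+5) = -0.080313-0.097449i   from Y*(Ω₁)=+0.238243+0.168882i, Y(Ω₂)=-0.417345-0.113193i
  term(m=+6) = +0.014665+0.026034i   from Y*(Ω₁)=+0.089101-0.050621i, Y(Ω₂)=-0.001068+0.291580i
Total Σ_m = +0.339952-0.000000i. Multiply by 0.966644: +0.328612-0.000000i. P_6(cos γ) = 0.328612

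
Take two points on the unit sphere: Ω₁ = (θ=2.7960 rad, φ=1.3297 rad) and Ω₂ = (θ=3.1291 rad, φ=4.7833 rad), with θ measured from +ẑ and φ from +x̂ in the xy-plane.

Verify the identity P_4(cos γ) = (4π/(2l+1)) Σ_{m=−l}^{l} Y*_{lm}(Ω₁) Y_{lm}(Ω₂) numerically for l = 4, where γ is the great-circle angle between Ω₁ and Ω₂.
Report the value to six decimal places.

Term-by-term m-sum for l=4 (normalisation 4π/9 = 1.396263):
  m=-4: (0.003321, -0.004788) × (0.000000, -0.000000) = (0.000000, -0.000000)  (running Σ = (0.000000, -0.000000))
  m=-3: (0.030300, 0.034318) × (0.000001, 0.000002) = (-0.000000, 0.000000)  (running Σ = (-0.000000, 0.000000))
  m=-2: (-0.176746, 0.092509) × (-0.000310, 0.000044) = (0.000051, -0.000037)  (running Σ = (0.000051, -0.000036))
  m=-1: (-0.115090, -0.468076) × (-0.001674, -0.023572) = (-0.010841, 0.003497)  (running Σ = (-0.010790, 0.003460))
  m=0: (0.409466, -0.000000) × (0.845624, 0.000000) = (0.346255, 0.000000)  (running Σ = (0.335464, 0.003460))
  m=1: (0.115090, -0.468076) × (0.001674, -0.023572) = (-0.010841, -0.003497)  (running Σ = (0.324623, -0.000036))
  m=2: (-0.176746, -0.092509) × (-0.000310, -0.000044) = (0.000051, 0.000037)  (running Σ = (0.324674, 0.000000))
  m=3: (-0.030300, 0.034318) × (-0.000001, 0.000002) = (-0.000000, -0.000000)  (running Σ = (0.324674, -0.000000))
  m=4: (0.003321, 0.004788) × (0.000000, 0.000000) = (0.000000, 0.000000)  (running Σ = (0.324674, -0.000000))
Accumulated sum (0.324674, -0.000000); after 4π/(2l+1) scaling, (0.453331, -0.000000) ⇒ P_4 = 0.453331

0.453331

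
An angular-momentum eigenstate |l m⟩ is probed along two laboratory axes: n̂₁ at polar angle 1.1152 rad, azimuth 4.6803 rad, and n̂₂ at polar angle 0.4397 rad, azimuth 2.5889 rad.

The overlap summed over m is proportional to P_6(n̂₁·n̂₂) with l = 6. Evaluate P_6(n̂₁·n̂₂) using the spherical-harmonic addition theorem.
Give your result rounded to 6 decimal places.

-0.064235

Expand P_6 via completeness: Σ_{m} conj(Y_{6,m}) at Ω₁ times Y_{6,m} at Ω₂ —
  [-6]  conj(Y_{6,-6})(Ω₁) = -0.24864 + 0.04847j ; Y_{6,-6}(Ω₂) = -0.00283 - 0.00050j ; Δ = 0.00073 - 0.00001j
  [-5]  conj(Y_{6,-5})(Ω₁) = -0.06869 - 0.42445j ; Y_{6,-5}(Ω₂) = 0.01967 - 0.00781j ; Δ = -0.00467 - 0.00781j
  [-4]  conj(Y_{6,-4})(Ω₁) = 0.25992 - 0.03355j ; Y_{6,-4}(Ω₂) = -0.05601 + 0.07523j ; Δ = -0.01203 + 0.02143j
  [-3]  conj(Y_{6,-3})(Ω₁) = -0.01736 - 0.17982j ; Y_{6,-3}(Ω₂) = 0.02380 - 0.27204j ; Δ = -0.04933 + 0.00044j
  [-2]  conj(Y_{6,-2})(Ω₁) = 0.32708 - 0.02102j ; Y_{6,-2}(Ω₂) = 0.22211 + 0.44226j ; Δ = 0.08194 + 0.13999j
  [-1]  conj(Y_{6,-1})(Ω₁) = -0.00224 - 0.06978j ; Y_{6,-1}(Ω₂) = -0.34581 - 0.21330j ; Δ = -0.01411 + 0.02461j
  [+0]  conj(Y_{6,0})(Ω₁) = 0.33041 + 0.00000j ; Y_{6,0}(Ω₂) = -0.21642 + 0.00000j ; Δ = -0.07151 + 0.00000j
  [+1]  conj(Y_{6,1})(Ω₁) = 0.00224 - 0.06978j ; Y_{6,1}(Ω₂) = 0.34581 - 0.21330j ; Δ = -0.01411 - 0.02461j
  [+2]  conj(Y_{6,2})(Ω₁) = 0.32708 + 0.02102j ; Y_{6,2}(Ω₂) = 0.22211 - 0.44226j ; Δ = 0.08194 - 0.13999j
  [+3]  conj(Y_{6,3})(Ω₁) = 0.01736 - 0.17982j ; Y_{6,3}(Ω₂) = -0.02380 - 0.27204j ; Δ = -0.04933 - 0.00044j
  [+4]  conj(Y_{6,4})(Ω₁) = 0.25992 + 0.03355j ; Y_{6,4}(Ω₂) = -0.05601 - 0.07523j ; Δ = -0.01203 - 0.02143j
  [+5]  conj(Y_{6,5})(Ω₁) = 0.06869 - 0.42445j ; Y_{6,5}(Ω₂) = -0.01967 - 0.00781j ; Δ = -0.00467 + 0.00781j
  [+6]  conj(Y_{6,6})(Ω₁) = -0.24864 - 0.04847j ; Y_{6,6}(Ω₂) = -0.00283 + 0.00050j ; Δ = 0.00073 + 0.00001j
Accumulated sum -0.06645 + 0.00000j; after 4π/(2l+1) scaling, -0.06424 + 0.00000j ⇒ P_6 = -0.064235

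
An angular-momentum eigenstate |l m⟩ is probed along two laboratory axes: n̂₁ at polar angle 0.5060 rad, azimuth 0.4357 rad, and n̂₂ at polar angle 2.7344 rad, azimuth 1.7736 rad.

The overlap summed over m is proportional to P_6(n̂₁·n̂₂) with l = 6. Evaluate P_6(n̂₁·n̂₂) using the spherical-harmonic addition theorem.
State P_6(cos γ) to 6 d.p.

-0.305090

Term-by-term m-sum for l=6 (normalisation 4π/13 = 0.966644):
  [-6]  conj(Y_{6,-6})(Ω₁) = -0.00541 + 0.00315j ; Y_{6,-6}(Ω₂) = -0.00065 + 0.00175j ; Δ = -0.00000 - 0.00001j
  [-5]  conj(Y_{6,-5})(Ω₁) = -0.02236 + 0.03214j ; Y_{6,-5}(Ω₂) = 0.01271 + 0.00791j ; Δ = -0.00054 + 0.00023j
  [-4]  conj(Y_{6,-4})(Ω₁) = -0.02499 + 0.14386j ; Y_{6,-4}(Ω₂) = 0.05001 - 0.05266j ; Δ = 0.00633 + 0.00851j
  [-3]  conj(Y_{6,-3})(Ω₁) = 0.09158 + 0.33920j ; Y_{6,-3}(Ω₂) = -0.13324 - 0.19129j ; Δ = 0.05268 - 0.06272j
  [-2]  conj(Y_{6,-2})(Ω₁) = 0.32238 + 0.38321j ; Y_{6,-2}(Ω₂) = -0.43574 + 0.18712j ; Δ = -0.21218 - 0.10666j
  [-1]  conj(Y_{6,-1})(Ω₁) = 0.21599 + 0.10055j ; Y_{6,-1}(Ω₂) = 0.09552 + 0.46452j ; Δ = -0.02608 + 0.10994j
  [+0]  conj(Y_{6,0})(Ω₁) = -0.35602 + 0.00000j ; Y_{6,0}(Ω₂) = -0.12346 + 0.00000j ; Δ = 0.04395 + 0.00000j
  [+1]  conj(Y_{6,1})(Ω₁) = -0.21599 + 0.10055j ; Y_{6,1}(Ω₂) = -0.09552 + 0.46452j ; Δ = -0.02608 - 0.10994j
  [+2]  conj(Y_{6,2})(Ω₁) = 0.32238 - 0.38321j ; Y_{6,2}(Ω₂) = -0.43574 - 0.18712j ; Δ = -0.21218 + 0.10666j
  [+3]  conj(Y_{6,3})(Ω₁) = -0.09158 + 0.33920j ; Y_{6,3}(Ω₂) = 0.13324 - 0.19129j ; Δ = 0.05268 + 0.06272j
  [+4]  conj(Y_{6,4})(Ω₁) = -0.02499 - 0.14386j ; Y_{6,4}(Ω₂) = 0.05001 + 0.05266j ; Δ = 0.00633 - 0.00851j
  [+5]  conj(Y_{6,5})(Ω₁) = 0.02236 + 0.03214j ; Y_{6,5}(Ω₂) = -0.01271 + 0.00791j ; Δ = -0.00054 - 0.00023j
  [+6]  conj(Y_{6,6})(Ω₁) = -0.00541 - 0.00315j ; Y_{6,6}(Ω₂) = -0.00065 - 0.00175j ; Δ = -0.00000 + 0.00001j
Σ over m = -0.31562 - 0.00000j; ×(4π/13) → -0.30509 - 0.00000j. Real part: -0.305090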